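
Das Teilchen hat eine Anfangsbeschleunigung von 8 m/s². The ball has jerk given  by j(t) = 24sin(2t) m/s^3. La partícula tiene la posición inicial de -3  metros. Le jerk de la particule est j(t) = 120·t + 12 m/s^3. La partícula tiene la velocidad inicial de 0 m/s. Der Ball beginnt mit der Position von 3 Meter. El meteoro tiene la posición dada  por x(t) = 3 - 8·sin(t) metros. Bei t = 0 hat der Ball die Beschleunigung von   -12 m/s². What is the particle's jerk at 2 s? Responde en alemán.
Aus der Gleichung für den Ruck j(t) = 120·t + 12, setzen wir t = 2 ein und erhalten j = 252.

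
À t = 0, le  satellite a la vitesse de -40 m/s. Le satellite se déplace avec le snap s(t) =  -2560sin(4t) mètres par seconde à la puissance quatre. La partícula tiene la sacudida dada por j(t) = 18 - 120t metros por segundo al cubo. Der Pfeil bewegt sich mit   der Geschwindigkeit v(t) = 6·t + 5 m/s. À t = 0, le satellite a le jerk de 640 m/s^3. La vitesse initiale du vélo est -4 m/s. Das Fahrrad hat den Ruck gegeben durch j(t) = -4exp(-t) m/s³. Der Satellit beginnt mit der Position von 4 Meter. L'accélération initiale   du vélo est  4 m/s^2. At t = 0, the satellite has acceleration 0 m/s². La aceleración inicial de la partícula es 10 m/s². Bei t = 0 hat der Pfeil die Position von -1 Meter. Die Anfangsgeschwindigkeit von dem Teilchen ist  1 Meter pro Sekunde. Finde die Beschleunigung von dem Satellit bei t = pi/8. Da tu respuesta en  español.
Partiendo del snap s(t) = -2560·sin(4·t), tomamos 2 antiderivadas. Integrando el snap y usando la condición inicial j(0) = 640, obtenemos j(t) = 640·cos(4·t). Integrando la sacudida y usando la condición inicial a(0) = 0, obtenemos a(t) = 160·sin(4·t). Tenemos la aceleración a(t) = 160·sin(4·t). Sustituyendo t = pi/8: a(pi/8) = 160.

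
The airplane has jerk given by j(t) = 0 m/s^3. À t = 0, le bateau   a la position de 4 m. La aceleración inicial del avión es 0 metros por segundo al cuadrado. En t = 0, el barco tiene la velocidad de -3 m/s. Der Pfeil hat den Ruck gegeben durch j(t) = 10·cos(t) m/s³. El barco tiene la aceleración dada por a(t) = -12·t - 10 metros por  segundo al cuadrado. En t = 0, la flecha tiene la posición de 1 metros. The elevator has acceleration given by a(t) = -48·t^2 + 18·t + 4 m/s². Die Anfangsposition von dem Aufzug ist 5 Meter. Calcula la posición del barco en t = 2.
Necesitamos integrar nuestra ecuación de la aceleración a(t) = -12·t - 10 2 veces. La antiderivada de la aceleración, con v(0) = -3, da la velocidad: v(t) = -6·t^2 - 10·t - 3. La antiderivada de la velocidad es la posición. Usando x(0) = 4, obtenemos x(t) = -2·t^3 - 5·t^2 - 3·t + 4. De la ecuación de la posición x(t) = -2·t^3 - 5·t^2 - 3·t + 4, sustituimos t = 2 para obtener x = -38.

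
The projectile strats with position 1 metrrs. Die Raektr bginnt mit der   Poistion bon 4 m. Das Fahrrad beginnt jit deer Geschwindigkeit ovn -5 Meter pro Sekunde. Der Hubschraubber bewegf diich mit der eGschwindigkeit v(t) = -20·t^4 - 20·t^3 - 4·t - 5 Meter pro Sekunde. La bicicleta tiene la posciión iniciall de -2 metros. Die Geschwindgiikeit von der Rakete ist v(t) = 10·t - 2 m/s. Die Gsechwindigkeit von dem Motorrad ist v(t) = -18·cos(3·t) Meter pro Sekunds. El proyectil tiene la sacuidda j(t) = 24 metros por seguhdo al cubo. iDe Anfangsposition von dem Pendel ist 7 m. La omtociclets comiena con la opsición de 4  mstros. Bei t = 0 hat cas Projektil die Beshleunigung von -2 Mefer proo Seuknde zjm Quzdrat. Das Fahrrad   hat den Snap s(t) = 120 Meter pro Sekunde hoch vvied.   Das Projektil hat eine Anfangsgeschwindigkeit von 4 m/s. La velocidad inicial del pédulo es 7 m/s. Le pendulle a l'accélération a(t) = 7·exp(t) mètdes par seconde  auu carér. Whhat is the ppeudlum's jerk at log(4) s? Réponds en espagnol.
Para resolver esto, necesitamos tomar 1 derivada de nuestra ecuación de la aceleración a(t) = 7·exp(t). Derivando la aceleración, obtenemos la sacudida: j(t) = 7·exp(t). De la ecuación de la sacudida j(t) = 7·exp(t), sustituimos t = log(4) para obtener j = 28.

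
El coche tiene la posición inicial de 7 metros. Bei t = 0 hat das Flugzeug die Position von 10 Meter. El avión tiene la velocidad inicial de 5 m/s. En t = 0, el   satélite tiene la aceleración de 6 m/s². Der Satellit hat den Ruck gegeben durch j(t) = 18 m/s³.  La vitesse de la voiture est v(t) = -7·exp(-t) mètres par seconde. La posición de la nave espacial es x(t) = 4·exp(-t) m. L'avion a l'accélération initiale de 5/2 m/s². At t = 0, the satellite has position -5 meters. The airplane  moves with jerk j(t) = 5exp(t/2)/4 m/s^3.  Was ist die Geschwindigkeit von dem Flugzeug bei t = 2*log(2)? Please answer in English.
To solve this, we need to take 2 antiderivatives of our jerk equation j(t) = 5·exp(t/2)/4. Finding the antiderivative of j(t) and using a(0) = 5/2: a(t) = 5·exp(t/2)/2. The antiderivative of acceleration, with v(0) = 5, gives velocity: v(t) = 5·exp(t/2). Using v(t) = 5·exp(t/2) and substituting t = 2*log(2), we find v = 10.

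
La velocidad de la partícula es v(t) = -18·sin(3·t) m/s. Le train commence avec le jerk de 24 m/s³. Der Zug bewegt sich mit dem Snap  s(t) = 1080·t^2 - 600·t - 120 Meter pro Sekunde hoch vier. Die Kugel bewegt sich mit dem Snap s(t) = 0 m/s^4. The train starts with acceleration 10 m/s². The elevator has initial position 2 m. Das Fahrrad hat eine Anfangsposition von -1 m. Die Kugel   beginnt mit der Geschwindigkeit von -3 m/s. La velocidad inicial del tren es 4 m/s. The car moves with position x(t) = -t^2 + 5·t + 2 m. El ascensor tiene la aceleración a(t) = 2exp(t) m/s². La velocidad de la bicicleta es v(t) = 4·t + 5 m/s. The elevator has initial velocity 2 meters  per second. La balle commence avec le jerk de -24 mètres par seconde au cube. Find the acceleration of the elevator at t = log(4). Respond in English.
Using a(t) = 2·exp(t) and substituting t = log(4), we find a = 8.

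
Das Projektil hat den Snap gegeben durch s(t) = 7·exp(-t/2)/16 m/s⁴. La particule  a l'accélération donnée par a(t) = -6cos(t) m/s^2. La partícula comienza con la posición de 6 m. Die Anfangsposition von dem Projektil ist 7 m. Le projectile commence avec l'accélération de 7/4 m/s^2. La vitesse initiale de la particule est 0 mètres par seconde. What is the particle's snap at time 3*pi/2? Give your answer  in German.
Um dies zu lösen, müssen wir 2 Ableitungen unserer Gleichung für die Beschleunigung a(t) = -6·cos(t) nehmen. Mit d/dt von a(t) finden wir j(t) = 6·sin(t). Mit d/dt von j(t) finden wir s(t) = 6·cos(t). Mit s(t) = 6·cos(t) und Einsetzen von t = 3*pi/2, finden wir s = 0.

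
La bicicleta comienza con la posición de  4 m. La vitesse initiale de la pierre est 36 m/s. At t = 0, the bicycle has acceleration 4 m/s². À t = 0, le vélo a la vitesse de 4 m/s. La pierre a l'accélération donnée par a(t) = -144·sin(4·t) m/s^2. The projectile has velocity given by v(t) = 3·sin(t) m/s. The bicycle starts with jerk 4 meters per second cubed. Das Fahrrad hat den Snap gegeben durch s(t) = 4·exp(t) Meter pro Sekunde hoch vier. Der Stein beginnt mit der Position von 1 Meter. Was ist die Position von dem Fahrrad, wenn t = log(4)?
Wir müssen die Stammfunktion unserer Gleichung für den Snap s(t) = 4·exp(t) 4-mal finden. Das Integral von dem Snap ist der Ruck. Mit j(0) = 4 erhalten wir j(t) = 4·exp(t). Mit ∫j(t)dt und Anwendung von a(0) = 4, finden wir a(t) = 4·exp(t). Die Stammfunktion von der Beschleunigung, mit v(0) = 4, ergibt die Geschwindigkeit: v(t) = 4·exp(t). Die Stammfunktion von der Geschwindigkeit, mit x(0) = 4, ergibt die Position: x(t) = 4·exp(t). Aus der Gleichung für die Position x(t) = 4·exp(t), setzen wir t = log(4) ein und erhalten x = 16.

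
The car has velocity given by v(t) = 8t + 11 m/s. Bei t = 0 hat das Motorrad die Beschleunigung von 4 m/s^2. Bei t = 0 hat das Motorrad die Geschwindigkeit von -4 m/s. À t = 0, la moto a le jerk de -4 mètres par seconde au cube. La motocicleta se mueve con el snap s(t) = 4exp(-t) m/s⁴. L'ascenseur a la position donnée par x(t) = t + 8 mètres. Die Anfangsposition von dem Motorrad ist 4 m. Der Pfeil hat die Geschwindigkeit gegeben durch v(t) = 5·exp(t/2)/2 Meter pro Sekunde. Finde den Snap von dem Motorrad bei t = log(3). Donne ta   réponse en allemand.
Aus der Gleichung für den Snap s(t) = 4·exp(-t), setzen wir t = log(3) ein und erhalten s = 4/3.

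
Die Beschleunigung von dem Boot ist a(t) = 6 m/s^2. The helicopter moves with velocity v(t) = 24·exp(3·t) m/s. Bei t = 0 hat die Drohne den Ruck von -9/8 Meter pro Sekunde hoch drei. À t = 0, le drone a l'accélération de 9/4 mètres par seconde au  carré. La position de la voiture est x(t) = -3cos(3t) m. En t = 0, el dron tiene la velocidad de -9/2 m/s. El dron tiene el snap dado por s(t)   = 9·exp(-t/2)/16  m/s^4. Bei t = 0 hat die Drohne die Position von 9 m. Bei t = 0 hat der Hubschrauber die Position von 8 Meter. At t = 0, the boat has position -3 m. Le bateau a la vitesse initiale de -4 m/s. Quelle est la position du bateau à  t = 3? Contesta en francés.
En partant de l'accélération a(t) = 6, nous prenons 2 primitives. En prenant ∫a(t)dt et en appliquant v(0) = -4, nous trouvons v(t) = 6·t - 4. En intégrant la vitesse et en utilisant la condition initiale x(0) = -3, nous obtenons x(t) = 3·t^2 - 4·t - 3. De l'équation de la position x(t) = 3·t^2 - 4·t - 3, nous substituons t = 3 pour obtenir x = 12.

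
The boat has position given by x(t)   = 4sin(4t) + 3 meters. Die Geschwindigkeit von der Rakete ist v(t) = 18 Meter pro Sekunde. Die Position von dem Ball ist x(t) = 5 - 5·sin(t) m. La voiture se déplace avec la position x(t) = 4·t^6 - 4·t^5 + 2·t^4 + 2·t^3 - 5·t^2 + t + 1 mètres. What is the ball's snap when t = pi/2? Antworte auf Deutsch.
Um dies zu lösen, müssen wir 4 Ableitungen unserer Gleichung für die Position x(t) = 5 - 5·sin(t) nehmen. Mit d/dt von x(t) finden wir v(t) = -5·cos(t). Mit d/dt von v(t) finden wir a(t) = 5·sin(t). Durch Ableiten von der Beschleunigung erhalten wir den Ruck: j(t) = 5·cos(t). Durch Ableiten von dem Ruck erhalten wir den Snap: s(t) = -5·sin(t). Aus der Gleichung für den Snap s(t) = -5·sin(t), setzen wir t = pi/2 ein und erhalten s = -5.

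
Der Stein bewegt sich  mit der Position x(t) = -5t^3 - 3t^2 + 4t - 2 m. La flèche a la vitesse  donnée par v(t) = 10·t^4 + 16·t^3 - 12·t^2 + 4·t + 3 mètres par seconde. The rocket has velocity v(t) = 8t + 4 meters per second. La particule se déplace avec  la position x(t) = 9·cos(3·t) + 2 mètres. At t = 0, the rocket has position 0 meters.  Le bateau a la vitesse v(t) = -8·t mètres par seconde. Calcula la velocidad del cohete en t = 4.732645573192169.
Usando v(t) = 8·t + 4 y sustituyendo t = 4.732645573192169, encontramos v = 41.8611645855374.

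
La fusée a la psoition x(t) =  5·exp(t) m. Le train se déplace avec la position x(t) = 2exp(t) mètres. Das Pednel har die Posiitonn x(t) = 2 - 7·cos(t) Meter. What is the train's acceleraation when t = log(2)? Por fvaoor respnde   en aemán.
Um dies zu lösen, müssen wir 2 Ableitungen unserer Gleichung für die Position x(t) = 2·exp(t) nehmen. Die Ableitung von der Position ergibt die Geschwindigkeit: v(t) = 2·exp(t). Die Ableitung von der Geschwindigkeit ergibt die Beschleunigung: a(t) = 2·exp(t). Wir haben die Beschleunigung a(t) = 2·exp(t). Durch Einsetzen von t = log(2): a(log(2)) = 4.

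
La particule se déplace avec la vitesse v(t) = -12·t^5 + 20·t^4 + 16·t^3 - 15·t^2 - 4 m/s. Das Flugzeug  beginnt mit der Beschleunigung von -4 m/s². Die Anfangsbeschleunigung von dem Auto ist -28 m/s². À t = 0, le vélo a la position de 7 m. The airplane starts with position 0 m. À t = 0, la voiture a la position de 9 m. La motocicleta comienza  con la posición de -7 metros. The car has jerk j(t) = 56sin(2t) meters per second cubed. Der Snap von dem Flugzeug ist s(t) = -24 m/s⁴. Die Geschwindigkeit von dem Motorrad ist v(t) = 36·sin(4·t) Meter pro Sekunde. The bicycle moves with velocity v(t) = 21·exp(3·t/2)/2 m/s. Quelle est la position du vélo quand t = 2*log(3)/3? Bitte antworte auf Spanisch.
Para resolver esto, necesitamos tomar 1 antiderivada de nuestra ecuación de la velocidad v(t) = 21·exp(3·t/2)/2. Tomando ∫v(t)dt y aplicando x(0) = 7, encontramos x(t) = 7·exp(3·t/2). Tenemos la posición x(t) = 7·exp(3·t/2). Sustituyendo t = 2*log(3)/3: x(2*log(3)/3) = 21.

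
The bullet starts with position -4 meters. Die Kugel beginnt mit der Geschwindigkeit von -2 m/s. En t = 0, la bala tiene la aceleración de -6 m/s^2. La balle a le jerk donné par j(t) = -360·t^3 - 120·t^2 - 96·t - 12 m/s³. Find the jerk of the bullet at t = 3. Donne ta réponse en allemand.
Aus der Gleichung für den Ruck j(t) = -360·t^3 - 120·t^2 - 96·t - 12, setzen wir t = 3 ein und erhalten j = -11100.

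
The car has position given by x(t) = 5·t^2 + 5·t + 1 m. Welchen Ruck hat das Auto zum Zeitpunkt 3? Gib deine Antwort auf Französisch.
Pour résoudre ceci, nous devons prendre 3 dérivées de notre équation de la position x(t) = 5·t^2 + 5·t + 1. La dérivée de la position donne la vitesse: v(t) = 10·t + 5. En dérivant la vitesse, nous obtenons l'accélération: a(t) = 10. En prenant d/dt de a(t), nous trouvons j(t) = 0. En utilisant j(t) = 0 et en substituant t = 3, nous trouvons j = 0.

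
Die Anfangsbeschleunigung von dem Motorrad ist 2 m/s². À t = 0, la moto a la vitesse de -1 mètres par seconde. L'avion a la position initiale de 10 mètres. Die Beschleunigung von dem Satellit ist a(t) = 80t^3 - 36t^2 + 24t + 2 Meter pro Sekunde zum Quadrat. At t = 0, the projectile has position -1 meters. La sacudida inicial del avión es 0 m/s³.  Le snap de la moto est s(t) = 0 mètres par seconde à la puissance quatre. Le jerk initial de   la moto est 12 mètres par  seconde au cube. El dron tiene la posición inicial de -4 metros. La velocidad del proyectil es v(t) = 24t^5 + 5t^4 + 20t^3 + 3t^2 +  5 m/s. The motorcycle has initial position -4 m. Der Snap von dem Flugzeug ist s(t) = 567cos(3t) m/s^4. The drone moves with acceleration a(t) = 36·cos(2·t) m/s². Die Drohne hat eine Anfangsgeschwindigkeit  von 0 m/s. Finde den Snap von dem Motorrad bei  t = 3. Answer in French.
Nous avons le snap s(t) = 0. En substituant t = 3: s(3) = 0.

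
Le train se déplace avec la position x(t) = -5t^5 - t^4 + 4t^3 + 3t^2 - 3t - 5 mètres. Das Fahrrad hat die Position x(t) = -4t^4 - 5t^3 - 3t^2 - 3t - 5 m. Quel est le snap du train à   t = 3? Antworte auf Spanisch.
Debemos derivar nuestra ecuación de la posición x(t) = -5·t^5 - t^4 + 4·t^3 + 3·t^2 - 3·t - 5 4 veces. La derivada de la posición da la velocidad: v(t) = -25·t^4 - 4·t^3 + 12·t^2 + 6·t - 3. La derivada de la velocidad da la aceleración: a(t) = -100·t^3 - 12·t^2 + 24·t + 6. Derivando la aceleración, obtenemos la sacudida: j(t) = -300·t^2 - 24·t + 24. Derivando la sacudida, obtenemos el snap: s(t) = -600·t - 24. Tenemos el snap s(t) = -600·t - 24. Sustituyendo t = 3: s(3) = -1824.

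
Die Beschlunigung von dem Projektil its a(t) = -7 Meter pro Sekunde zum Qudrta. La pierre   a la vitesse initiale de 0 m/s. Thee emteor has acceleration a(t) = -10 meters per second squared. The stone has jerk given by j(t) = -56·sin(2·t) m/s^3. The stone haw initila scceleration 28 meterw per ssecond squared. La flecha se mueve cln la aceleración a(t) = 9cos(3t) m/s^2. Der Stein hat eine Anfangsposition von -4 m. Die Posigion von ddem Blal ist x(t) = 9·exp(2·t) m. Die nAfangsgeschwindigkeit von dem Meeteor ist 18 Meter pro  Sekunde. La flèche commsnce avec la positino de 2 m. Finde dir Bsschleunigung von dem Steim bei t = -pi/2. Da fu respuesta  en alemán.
Um dies zu lösen, müssen wir 1 Integral unserer Gleichung für den Ruck j(t) = -56·sin(2·t) finden. Mit ∫j(t)dt und Anwendung von a(0) = 28, finden wir a(t) = 28·cos(2·t). Mit a(t) = 28·cos(2·t) und Einsetzen von t = -pi/2, finden wir a = -28.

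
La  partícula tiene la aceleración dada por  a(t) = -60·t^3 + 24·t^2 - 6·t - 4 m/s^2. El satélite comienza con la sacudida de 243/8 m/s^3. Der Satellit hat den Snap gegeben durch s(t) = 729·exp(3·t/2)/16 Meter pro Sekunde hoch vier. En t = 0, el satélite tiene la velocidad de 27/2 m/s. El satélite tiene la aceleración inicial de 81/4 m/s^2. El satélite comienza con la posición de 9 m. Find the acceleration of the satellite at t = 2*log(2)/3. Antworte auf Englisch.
To solve this, we need to take 2 integrals of our snap equation s(t) = 729·exp(3·t/2)/16. Finding the antiderivative of s(t) and using j(0) = 243/8: j(t) = 243·exp(3·t/2)/8. Finding the integral of j(t) and using a(0) = 81/4: a(t) = 81·exp(3·t/2)/4. Using a(t) = 81·exp(3·t/2)/4 and substituting t = 2*log(2)/3, we find a = 81/2.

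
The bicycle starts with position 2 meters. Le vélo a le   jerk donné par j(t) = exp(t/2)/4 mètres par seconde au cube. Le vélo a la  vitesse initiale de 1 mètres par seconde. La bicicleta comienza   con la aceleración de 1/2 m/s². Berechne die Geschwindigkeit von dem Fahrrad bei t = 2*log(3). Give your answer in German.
Ausgehend von dem Ruck j(t) = exp(t/2)/4, nehmen wir 2 Stammfunktionen. Das Integral von dem Ruck ist die Beschleunigung. Mit a(0) = 1/2 erhalten wir a(t) = exp(t/2)/2. Mit ∫a(t)dt und Anwendung von v(0) = 1, finden wir v(t) = exp(t/2). Aus der Gleichung für die Geschwindigkeit v(t) = exp(t/2), setzen wir t = 2*log(3) ein und erhalten v = 3.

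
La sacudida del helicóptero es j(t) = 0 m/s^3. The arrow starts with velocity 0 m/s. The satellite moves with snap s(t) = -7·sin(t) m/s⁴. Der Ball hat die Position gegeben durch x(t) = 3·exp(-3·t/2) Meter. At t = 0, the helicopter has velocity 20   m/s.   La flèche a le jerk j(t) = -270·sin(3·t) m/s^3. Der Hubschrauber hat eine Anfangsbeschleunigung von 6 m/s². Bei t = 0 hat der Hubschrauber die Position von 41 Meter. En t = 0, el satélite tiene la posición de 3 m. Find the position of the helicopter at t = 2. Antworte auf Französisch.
Pour résoudre ceci, nous devons prendre 3 intégrales de notre équation du jerk j(t) = 0. En prenant ∫j(t)dt et en appliquant a(0) = 6, nous trouvons a(t) = 6. En intégrant l'accélération et en utilisant la condition initiale v(0) = 20, nous obtenons v(t) = 6·t + 20. En intégrant la vitesse et en utilisant la condition initiale x(0) = 41, nous obtenons x(t) = 3·t^2 + 20·t + 41. En utilisant x(t) = 3·t^2 + 20·t + 41 et en substituant t = 2, nous trouvons x = 93.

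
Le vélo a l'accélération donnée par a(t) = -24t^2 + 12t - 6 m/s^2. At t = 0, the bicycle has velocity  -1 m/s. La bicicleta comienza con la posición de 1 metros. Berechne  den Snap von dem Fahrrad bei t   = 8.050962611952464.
Wir müssen unsere Gleichung für die Beschleunigung a(t) = -24·t^2 + 12·t - 6 2-mal ableiten. Durch Ableiten von der Beschleunigung erhalten wir den Ruck: j(t) = 12 - 48·t. Die Ableitung von dem Ruck ergibt den Snap: s(t) = -48. Mit s(t) = -48 und Einsetzen von t = 8.050962611952464, finden wir s = -48.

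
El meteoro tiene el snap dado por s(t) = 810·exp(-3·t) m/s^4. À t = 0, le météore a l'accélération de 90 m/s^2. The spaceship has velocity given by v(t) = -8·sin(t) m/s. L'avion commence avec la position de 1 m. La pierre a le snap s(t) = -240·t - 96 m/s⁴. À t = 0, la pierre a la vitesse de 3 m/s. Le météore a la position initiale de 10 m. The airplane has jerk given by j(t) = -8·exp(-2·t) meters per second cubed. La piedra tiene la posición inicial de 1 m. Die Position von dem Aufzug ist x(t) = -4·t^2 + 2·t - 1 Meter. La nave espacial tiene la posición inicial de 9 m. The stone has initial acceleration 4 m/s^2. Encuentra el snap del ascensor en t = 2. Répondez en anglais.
Starting from position x(t) = -4·t^2 + 2·t - 1, we take 4 derivatives. Differentiating position, we get velocity: v(t) = 2 - 8·t. Differentiating velocity, we get acceleration: a(t) = -8. The derivative of acceleration gives jerk: j(t) = 0. Taking d/dt of j(t), we find s(t) = 0. From the given snap equation s(t) = 0, we substitute t = 2 to get s = 0.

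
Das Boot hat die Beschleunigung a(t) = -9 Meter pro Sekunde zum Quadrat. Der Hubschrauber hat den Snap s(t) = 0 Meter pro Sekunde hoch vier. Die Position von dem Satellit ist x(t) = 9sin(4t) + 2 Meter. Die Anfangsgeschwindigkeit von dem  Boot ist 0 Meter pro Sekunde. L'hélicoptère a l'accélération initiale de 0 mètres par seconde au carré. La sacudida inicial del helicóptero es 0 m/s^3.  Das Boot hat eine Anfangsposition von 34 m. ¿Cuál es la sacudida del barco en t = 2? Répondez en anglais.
Starting from acceleration a(t) = -9, we take 1 derivative. Taking d/dt of a(t), we find j(t) = 0. From the given jerk equation j(t) = 0, we substitute t = 2 to get j = 0.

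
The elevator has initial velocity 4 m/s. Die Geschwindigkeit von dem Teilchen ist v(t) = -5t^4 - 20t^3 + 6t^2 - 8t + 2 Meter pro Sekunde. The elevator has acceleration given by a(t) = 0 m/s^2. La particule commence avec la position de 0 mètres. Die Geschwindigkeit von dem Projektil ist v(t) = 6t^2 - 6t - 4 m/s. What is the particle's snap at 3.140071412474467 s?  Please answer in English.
Starting from velocity v(t) = -5·t^4 - 20·t^3 + 6·t^2 - 8·t + 2, we take 3 derivatives. Differentiating velocity, we get acceleration: a(t) = -20·t^3 - 60·t^2 + 12·t - 8. Taking d/dt of a(t), we find j(t) = -60·t^2 - 120·t + 12. Taking d/dt of j(t), we find s(t) = -120·t - 120. From the given snap equation s(t) = -120·t - 120, we substitute t = 3.140071412474467 to get s = -496.808569496936.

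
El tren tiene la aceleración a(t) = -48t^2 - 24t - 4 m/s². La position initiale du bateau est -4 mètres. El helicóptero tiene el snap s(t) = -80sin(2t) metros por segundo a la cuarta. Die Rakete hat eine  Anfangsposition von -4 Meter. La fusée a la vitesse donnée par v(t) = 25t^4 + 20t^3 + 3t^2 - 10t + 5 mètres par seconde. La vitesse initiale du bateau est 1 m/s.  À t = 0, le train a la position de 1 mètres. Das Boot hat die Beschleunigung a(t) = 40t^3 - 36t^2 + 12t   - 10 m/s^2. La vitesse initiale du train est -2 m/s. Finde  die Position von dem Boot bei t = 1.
Wir müssen die Stammfunktion unserer Gleichung für die Beschleunigung a(t) = 40·t^3 - 36·t^2 + 12·t - 10 2-mal finden. Das Integral von der Beschleunigung ist die Geschwindigkeit. Mit v(0) = 1 erhalten wir v(t) = 10·t^4 - 12·t^3 + 6·t^2 - 10·t + 1. Das Integral von der Geschwindigkeit, mit x(0) = -4, ergibt die Position: x(t) = 2·t^5 - 3·t^4 + 2·t^3 - 5·t^2 + t - 4. Mit x(t) = 2·t^5 - 3·t^4 + 2·t^3 - 5·t^2 + t - 4 und Einsetzen von t = 1, finden wir x = -7.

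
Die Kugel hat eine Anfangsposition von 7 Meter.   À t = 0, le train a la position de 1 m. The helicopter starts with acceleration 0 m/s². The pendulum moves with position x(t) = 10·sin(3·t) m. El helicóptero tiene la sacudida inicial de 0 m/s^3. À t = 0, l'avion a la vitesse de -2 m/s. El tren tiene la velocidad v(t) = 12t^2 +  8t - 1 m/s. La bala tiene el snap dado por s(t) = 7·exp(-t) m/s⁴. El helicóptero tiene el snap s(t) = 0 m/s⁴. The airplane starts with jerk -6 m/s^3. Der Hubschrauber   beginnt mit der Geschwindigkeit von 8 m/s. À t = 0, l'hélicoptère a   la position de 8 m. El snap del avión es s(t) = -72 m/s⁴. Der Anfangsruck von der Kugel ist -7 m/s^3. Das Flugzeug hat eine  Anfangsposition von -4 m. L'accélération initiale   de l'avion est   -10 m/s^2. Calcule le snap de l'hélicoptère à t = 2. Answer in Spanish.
De la ecuación del snap s(t) = 0, sustituimos t = 2 para obtener s = 0.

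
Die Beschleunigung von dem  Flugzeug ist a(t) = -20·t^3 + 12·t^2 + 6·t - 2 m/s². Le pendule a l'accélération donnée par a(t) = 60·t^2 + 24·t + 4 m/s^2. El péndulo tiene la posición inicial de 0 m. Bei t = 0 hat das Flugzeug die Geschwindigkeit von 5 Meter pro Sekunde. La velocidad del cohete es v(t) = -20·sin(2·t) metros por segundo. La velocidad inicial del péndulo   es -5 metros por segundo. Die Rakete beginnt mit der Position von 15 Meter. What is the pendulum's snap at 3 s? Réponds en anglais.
We must differentiate our acceleration equation a(t) = 60·t^2 + 24·t + 4 2 times. Taking d/dt of a(t), we find j(t) = 120·t + 24. The derivative of jerk gives snap: s(t) = 120. We have snap s(t) = 120. Substituting t = 3: s(3) = 120.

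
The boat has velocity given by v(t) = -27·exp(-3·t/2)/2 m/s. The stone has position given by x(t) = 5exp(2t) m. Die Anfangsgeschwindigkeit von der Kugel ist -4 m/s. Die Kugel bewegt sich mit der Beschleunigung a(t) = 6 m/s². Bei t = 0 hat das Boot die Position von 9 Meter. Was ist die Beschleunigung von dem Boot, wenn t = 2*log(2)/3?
Wir müssen unsere Gleichung für die Geschwindigkeit v(t) = -27·exp(-3·t/2)/2 1-mal ableiten. Durch Ableiten von der Geschwindigkeit erhalten wir die Beschleunigung: a(t) = 81·exp(-3·t/2)/4. Aus der Gleichung für die Beschleunigung a(t) = 81·exp(-3·t/2)/4, setzen wir t = 2*log(2)/3 ein und erhalten a = 81/8.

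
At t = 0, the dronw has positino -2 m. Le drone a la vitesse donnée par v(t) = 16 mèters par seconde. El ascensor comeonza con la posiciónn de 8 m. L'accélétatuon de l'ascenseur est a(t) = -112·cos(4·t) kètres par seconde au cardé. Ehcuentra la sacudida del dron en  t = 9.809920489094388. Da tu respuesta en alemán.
Wir müssen unsere Gleichung für die Geschwindigkeit v(t) = 16 2-mal ableiten. Mit d/dt von v(t) finden wir a(t) = 0. Durch Ableiten von der Beschleunigung erhalten wir den Ruck: j(t) = 0. Mit j(t) = 0 und Einsetzen von t = 9.809920489094388, finden wir j = 0.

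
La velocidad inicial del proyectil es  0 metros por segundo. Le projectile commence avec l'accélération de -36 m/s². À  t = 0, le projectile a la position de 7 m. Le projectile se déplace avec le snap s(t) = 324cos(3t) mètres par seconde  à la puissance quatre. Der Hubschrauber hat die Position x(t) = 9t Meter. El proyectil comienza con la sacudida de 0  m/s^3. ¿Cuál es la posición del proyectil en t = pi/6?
Partiendo del snap s(t) = 324·cos(3·t), tomamos 4 integrales. La integral del snap es la sacudida. Usando j(0) = 0, obtenemos j(t) = 108·sin(3·t). Tomando ∫j(t)dt y aplicando a(0) = -36, encontramos a(t) = -36·cos(3·t). La antiderivada de la aceleración es la velocidad. Usando v(0) = 0, obtenemos v(t) = -12·sin(3·t). Tomando ∫v(t)dt y aplicando x(0) = 7, encontramos x(t) = 4·cos(3·t) + 3. Usando x(t) = 4·cos(3·t) + 3 y sustituyendo t = pi/6, encontramos x = 3.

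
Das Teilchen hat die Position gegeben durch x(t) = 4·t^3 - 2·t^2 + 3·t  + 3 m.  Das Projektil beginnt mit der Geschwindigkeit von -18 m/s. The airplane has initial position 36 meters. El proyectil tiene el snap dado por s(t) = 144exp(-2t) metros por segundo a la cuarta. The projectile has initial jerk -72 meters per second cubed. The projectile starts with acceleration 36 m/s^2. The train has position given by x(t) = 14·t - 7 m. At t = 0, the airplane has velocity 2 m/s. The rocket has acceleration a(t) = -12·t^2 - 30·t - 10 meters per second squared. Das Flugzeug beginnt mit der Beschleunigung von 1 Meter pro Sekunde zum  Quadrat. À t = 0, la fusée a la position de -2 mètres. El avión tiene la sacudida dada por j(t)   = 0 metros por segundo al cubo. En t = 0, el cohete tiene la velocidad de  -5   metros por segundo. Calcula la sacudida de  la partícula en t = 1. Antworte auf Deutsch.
Ausgehend von der Position x(t) = 4·t^3 - 2·t^2 + 3·t + 3, nehmen wir 3 Ableitungen. Die Ableitung von der Position ergibt die Geschwindigkeit: v(t) = 12·t^2 - 4·t + 3. Durch Ableiten von der Geschwindigkeit erhalten wir die Beschleunigung: a(t) = 24·t - 4. Die Ableitung von der Beschleunigung ergibt den Ruck: j(t) = 24. Mit j(t) = 24 und Einsetzen von t = 1, finden wir j = 24.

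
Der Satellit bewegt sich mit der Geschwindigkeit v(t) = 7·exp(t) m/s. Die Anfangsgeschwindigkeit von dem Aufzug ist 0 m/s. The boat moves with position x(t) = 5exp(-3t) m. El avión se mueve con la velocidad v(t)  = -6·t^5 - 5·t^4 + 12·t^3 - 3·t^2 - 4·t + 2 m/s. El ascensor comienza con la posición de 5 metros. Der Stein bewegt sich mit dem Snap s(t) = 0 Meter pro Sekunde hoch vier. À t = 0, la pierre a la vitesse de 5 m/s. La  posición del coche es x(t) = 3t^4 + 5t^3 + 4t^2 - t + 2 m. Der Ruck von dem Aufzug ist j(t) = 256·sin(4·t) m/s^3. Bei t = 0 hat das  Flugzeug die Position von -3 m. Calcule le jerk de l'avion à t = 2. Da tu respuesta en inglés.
To solve this, we need to take 2 derivatives of our velocity equation v(t) = -6·t^5 - 5·t^4 + 12·t^3 - 3·t^2 - 4·t + 2. Taking d/dt of v(t), we find a(t) = -30·t^4 - 20·t^3 + 36·t^2 - 6·t - 4. Taking d/dt of a(t), we find j(t) = -120·t^3 - 60·t^2 + 72·t - 6. Using j(t) = -120·t^3 - 60·t^2 + 72·t - 6 and substituting t = 2, we find j = -1062.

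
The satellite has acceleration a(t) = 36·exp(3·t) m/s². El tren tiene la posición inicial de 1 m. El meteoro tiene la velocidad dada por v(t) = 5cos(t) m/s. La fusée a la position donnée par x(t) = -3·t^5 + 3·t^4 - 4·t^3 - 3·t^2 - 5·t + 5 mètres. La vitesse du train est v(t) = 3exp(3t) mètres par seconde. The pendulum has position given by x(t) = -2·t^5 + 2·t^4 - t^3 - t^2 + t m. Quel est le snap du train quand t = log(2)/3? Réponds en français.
Pour résoudre ceci, nous devons prendre 3 dérivées de notre équation de la vitesse v(t) = 3·exp(3·t). En prenant d/dt de v(t), nous trouvons a(t) = 9·exp(3·t). La dérivée de l'accélération donne le jerk: j(t) = 27·exp(3·t). En dérivant le jerk, nous obtenons le snap: s(t) = 81·exp(3·t). Nous avons le snap s(t) = 81·exp(3·t). En substituant t = log(2)/3: s(log(2)/3) = 162.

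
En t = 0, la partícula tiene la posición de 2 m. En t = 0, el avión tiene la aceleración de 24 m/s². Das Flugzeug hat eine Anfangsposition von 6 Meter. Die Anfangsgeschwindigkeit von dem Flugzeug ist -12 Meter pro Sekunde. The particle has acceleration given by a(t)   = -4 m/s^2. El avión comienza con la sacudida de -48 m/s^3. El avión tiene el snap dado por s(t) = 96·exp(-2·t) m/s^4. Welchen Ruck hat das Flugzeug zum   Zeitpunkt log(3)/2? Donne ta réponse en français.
Nous devons trouver la primitive de notre équation du snap s(t) = 96·exp(-2·t) 1 fois. La primitive du snap, avec j(0) = -48, donne le jerk: j(t) = -48·exp(-2·t). En utilisant j(t) = -48·exp(-2·t) et en substituant t = log(3)/2, nous trouvons j = -16.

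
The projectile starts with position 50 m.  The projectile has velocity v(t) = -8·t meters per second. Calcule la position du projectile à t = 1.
En partant de la vitesse v(t) = -8·t, nous prenons 1 intégrale. En intégrant la vitesse et en utilisant la condition initiale x(0) = 50, nous obtenons x(t) = 50 - 4·t^2. De l'équation de la position x(t) = 50 - 4·t^2, nous substituons t = 1 pour obtenir x = 46.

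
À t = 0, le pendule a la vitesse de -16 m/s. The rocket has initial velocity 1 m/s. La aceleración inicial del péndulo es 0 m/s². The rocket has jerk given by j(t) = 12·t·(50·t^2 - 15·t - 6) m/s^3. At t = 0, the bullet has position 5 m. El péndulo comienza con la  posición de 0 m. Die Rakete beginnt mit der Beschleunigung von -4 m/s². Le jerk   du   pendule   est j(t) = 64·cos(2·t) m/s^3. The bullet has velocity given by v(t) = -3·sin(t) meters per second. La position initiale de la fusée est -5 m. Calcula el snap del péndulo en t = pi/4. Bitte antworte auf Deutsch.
Um dies zu lösen, müssen wir 1 Ableitung unserer Gleichung für den Ruck j(t) = 64·cos(2·t) nehmen. Die Ableitung von dem Ruck ergibt den Snap: s(t) = -128·sin(2·t). Aus der Gleichung für den Snap s(t) = -128·sin(2·t), setzen wir t = pi/4 ein und erhalten s = -128.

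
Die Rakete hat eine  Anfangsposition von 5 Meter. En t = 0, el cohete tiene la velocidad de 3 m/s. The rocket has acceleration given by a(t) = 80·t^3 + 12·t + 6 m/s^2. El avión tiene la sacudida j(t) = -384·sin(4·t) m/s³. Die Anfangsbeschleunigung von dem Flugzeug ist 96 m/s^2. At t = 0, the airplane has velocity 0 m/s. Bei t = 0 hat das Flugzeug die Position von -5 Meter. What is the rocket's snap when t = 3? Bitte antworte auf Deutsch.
Wir müssen unsere Gleichung für die Beschleunigung a(t) = 80·t^3 + 12·t + 6 2-mal ableiten. Die Ableitung von der Beschleunigung ergibt den Ruck: j(t) = 240·t^2 + 12. Durch Ableiten von dem Ruck erhalten wir den Snap: s(t) = 480·t. Aus der Gleichung für den Snap s(t) = 480·t, setzen wir t = 3 ein und erhalten s = 1440.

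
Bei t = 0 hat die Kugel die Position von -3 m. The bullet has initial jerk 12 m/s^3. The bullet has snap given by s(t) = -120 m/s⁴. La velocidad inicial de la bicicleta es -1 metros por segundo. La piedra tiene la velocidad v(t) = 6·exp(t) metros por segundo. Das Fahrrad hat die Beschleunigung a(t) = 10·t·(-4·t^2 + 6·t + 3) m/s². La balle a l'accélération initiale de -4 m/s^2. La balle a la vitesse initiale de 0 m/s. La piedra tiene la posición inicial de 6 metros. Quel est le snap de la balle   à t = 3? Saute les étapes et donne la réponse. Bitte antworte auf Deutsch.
Bei t = 3, s = -120.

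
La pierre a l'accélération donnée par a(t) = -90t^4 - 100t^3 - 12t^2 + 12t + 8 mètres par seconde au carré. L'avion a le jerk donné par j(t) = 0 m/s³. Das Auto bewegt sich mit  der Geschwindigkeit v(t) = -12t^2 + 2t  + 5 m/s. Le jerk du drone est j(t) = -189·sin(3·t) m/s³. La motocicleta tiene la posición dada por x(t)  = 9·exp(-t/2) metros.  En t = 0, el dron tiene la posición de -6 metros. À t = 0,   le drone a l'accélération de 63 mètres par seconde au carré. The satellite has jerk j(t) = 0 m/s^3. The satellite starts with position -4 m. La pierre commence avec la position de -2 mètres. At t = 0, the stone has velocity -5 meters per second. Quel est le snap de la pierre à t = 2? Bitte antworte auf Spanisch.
Debemos derivar nuestra ecuación de la aceleración a(t) = -90·t^4 - 100·t^3 - 12·t^2 + 12·t + 8 2 veces. Derivando la aceleración, obtenemos la sacudida: j(t) = -360·t^3 - 300·t^2 - 24·t + 12. Derivando la sacudida, obtenemos el snap: s(t) = -1080·t^2 - 600·t - 24. De la ecuación del snap s(t) = -1080·t^2 - 600·t - 24, sustituimos t = 2 para obtener s = -5544.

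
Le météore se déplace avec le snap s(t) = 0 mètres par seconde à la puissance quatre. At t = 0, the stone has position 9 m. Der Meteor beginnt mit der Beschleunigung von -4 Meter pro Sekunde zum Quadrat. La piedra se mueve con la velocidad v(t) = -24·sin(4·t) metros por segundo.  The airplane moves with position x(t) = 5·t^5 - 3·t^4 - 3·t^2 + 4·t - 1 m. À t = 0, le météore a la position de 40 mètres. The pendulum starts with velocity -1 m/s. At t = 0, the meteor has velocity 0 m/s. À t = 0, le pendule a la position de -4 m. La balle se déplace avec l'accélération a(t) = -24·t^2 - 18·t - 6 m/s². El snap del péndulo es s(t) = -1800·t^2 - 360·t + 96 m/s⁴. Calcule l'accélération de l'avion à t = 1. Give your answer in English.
To solve this, we need to take 2 derivatives of our position equation x(t) = 5·t^5 - 3·t^4 - 3·t^2 + 4·t - 1. Differentiating position, we get velocity: v(t) = 25·t^4 - 12·t^3 - 6·t + 4. Taking d/dt of v(t), we find a(t) = 100·t^3 - 36·t^2 - 6. We have acceleration a(t) = 100·t^3 - 36·t^2 - 6. Substituting t = 1: a(1) = 58.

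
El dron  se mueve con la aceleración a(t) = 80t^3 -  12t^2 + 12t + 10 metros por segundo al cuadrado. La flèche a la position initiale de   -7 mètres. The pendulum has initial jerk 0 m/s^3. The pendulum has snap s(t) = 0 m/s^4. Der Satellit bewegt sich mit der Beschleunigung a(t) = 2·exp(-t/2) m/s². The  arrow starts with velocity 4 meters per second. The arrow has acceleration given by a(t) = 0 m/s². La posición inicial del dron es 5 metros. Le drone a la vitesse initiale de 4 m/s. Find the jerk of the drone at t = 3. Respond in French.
Pour résoudre ceci, nous devons prendre 1 dérivée de notre équation de l'accélération a(t) = 80·t^3 - 12·t^2 + 12·t + 10. En dérivant l'accélération, nous obtenons le jerk: j(t) = 240·t^2 - 24·t + 12. De l'équation du jerk j(t) = 240·t^2 - 24·t + 12, nous substituons t = 3 pour obtenir j = 2100.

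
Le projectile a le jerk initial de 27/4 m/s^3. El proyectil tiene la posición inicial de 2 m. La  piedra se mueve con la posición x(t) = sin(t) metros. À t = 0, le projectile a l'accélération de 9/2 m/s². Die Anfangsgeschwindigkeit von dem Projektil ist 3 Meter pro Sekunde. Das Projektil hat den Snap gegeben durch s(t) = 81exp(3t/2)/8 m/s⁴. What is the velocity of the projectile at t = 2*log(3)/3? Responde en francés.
Nous devons intégrer notre équation du snap s(t) = 81·exp(3·t/2)/8 3 fois. En intégrant le snap et en utilisant la condition initiale j(0) = 27/4, nous obtenons j(t) = 27·exp(3·t/2)/4. L'intégrale du jerk, avec a(0) = 9/2, donne l'accélération: a(t) = 9·exp(3·t/2)/2. La primitive de l'accélération, avec v(0) = 3, donne la vitesse: v(t) = 3·exp(3·t/2). De l'équation de la vitesse v(t) = 3·exp(3·t/2), nous substituons t = 2*log(3)/3 pour obtenir v = 9.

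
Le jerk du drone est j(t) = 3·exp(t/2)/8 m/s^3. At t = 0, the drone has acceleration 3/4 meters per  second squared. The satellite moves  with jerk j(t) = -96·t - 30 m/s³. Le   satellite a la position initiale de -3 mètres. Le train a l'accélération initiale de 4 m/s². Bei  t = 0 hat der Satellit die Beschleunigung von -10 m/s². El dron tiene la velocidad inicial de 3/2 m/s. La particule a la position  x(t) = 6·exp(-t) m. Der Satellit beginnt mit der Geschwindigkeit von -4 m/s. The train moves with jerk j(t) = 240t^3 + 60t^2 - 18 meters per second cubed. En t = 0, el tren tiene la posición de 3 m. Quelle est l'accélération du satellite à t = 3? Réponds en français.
Nous devons intégrer notre équation du jerk j(t) = -96·t - 30 1 fois. En intégrant le jerk et en utilisant la condition initiale a(0) = -10, nous obtenons a(t) = -48·t^2 - 30·t - 10. De l'équation de l'accélération a(t) = -48·t^2 - 30·t - 10, nous substituons t = 3 pour obtenir a = -532.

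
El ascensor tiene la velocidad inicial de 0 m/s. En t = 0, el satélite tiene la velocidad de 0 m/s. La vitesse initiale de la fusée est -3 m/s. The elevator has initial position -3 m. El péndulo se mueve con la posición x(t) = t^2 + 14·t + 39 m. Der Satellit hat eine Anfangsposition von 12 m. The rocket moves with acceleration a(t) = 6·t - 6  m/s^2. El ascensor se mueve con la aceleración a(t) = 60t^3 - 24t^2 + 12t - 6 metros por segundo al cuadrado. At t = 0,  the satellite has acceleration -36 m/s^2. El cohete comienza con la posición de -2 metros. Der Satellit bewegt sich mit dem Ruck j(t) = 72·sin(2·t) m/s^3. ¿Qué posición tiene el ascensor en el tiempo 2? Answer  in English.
To solve this, we need to take 2 integrals of our acceleration equation a(t) = 60·t^3 - 24·t^2 + 12·t - 6. Taking ∫a(t)dt and applying v(0) = 0, we find v(t) = t·(15·t^3 - 8·t^2 + 6·t - 6). The antiderivative of velocity is position. Using x(0) = -3, we get x(t) = 3·t^5 - 2·t^4 + 2·t^3 - 3·t^2 - 3. Using x(t) = 3·t^5 - 2·t^4 + 2·t^3 - 3·t^2 - 3 and substituting t = 2, we find x = 65.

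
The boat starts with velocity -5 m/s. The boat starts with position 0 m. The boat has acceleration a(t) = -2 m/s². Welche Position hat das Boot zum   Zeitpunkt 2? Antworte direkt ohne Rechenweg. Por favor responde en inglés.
The answer is -14.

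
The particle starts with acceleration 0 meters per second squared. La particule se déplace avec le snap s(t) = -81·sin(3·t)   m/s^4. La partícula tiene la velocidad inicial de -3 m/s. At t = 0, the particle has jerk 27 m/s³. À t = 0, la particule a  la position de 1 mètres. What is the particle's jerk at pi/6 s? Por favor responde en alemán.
Wir müssen das Integral unserer Gleichung für den Snap s(t) = -81·sin(3·t) 1-mal finden. Mit ∫s(t)dt und Anwendung von j(0) = 27, finden wir j(t) = 27·cos(3·t). Mit j(t) = 27·cos(3·t) und Einsetzen von t = pi/6, finden wir j = 0.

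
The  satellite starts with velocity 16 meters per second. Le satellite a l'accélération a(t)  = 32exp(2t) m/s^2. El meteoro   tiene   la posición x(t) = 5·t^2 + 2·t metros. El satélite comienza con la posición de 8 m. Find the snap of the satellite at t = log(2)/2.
We must differentiate our acceleration equation a(t) = 32·exp(2·t) 2 times. Differentiating acceleration, we get jerk: j(t) = 64·exp(2·t). The derivative of jerk gives snap: s(t) = 128·exp(2·t). From the given snap equation s(t) = 128·exp(2·t), we substitute t = log(2)/2 to get s = 256.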